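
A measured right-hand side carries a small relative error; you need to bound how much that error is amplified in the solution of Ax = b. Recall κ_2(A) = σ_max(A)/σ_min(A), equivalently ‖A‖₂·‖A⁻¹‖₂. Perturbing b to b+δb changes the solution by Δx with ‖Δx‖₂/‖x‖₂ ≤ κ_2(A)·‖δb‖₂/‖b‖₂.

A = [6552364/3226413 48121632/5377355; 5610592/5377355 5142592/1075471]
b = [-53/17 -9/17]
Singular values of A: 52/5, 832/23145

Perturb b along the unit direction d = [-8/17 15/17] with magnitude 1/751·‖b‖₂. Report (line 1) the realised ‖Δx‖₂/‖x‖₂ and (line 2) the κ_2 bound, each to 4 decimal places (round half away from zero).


σ_max = 52/5, σ_min = 832/23145
κ = σ_max/σ_min = (52/5)/(832/23145) = 289.3125
κ_2(A)·‖δb‖/‖b‖ = 0.3852
solve Ax = b  →  x = [-27.2033 5.8251]
‖b‖ = 3.1623, ‖x‖ = 27.8200
Δx = A⁻¹·δb where δb = 1/751·3.1623·d; ‖Δx‖ = 0.1171
realised ‖Δx‖/‖x‖ = 0.0042
so the bound overstates the realised error by a factor of ≈ 91.4936 (computed from the unrounded values)

0.0042
0.3852


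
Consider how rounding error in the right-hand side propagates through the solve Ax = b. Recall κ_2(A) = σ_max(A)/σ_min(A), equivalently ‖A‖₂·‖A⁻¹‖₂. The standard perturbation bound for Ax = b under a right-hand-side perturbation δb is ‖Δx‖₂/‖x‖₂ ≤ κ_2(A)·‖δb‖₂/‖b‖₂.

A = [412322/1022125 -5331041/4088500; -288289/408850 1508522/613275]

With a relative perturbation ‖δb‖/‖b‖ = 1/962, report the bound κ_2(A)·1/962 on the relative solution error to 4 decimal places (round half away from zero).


0.1200

form AᵀA = [9542565449/14460062500 -49029120077/21690093750; -49029120077/21690093750 4034724681961/520562250000] with trace 7005211261/832899600 and determinant 707281/133263936
char-poly roots: 841/100 and 21025/33315984
σ_max=√(841/100)=(29/10), σ_min=√(21025/33315984)=(145/5772) → κ = 115.4400
κ_2(A)·‖δb‖/‖b‖ = 0.1200


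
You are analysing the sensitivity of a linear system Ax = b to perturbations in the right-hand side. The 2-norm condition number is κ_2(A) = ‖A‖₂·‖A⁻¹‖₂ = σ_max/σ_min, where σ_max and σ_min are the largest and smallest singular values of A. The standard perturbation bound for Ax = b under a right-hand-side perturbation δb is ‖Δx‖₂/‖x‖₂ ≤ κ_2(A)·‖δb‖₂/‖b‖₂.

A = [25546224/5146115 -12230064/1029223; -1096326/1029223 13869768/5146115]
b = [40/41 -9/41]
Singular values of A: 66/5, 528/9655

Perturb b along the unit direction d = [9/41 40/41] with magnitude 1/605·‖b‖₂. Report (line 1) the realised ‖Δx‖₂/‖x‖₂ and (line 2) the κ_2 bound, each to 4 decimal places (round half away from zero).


0.3990
0.3990

from the listed singular values, σ₁ = 66/5, σ_n = 528/9655
κ_2(A) = (66/5) / (528/9655) = 241.3750
κ_2(A)·‖δb‖/‖b‖ = 0.3990
solve Ax = b  →  x = [0.0291 -0.0699]
‖b‖₂ = 1.0000 and ‖x‖₂ = 0.0758
Δx = A⁻¹·δb where δb = 1/605·1.0000·d; ‖Δx‖ = 0.0302
relative error = 0.3990
realised/bound = 1 exactly: the bound is attained for this b and d


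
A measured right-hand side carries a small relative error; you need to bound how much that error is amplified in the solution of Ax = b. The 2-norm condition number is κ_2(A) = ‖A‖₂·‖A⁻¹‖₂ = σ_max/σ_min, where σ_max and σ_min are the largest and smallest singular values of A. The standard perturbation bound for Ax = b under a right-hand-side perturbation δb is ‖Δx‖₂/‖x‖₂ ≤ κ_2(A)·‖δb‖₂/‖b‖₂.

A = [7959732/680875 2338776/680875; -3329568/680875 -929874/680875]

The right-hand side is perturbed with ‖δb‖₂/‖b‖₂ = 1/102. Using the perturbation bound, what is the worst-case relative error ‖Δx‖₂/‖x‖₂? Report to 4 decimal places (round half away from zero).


AᵀA = [440493234192/2743140625 128474017056/2743140625; 128474017056/2743140625 37482478308/2743140625]; tr = 152952228/877805, det = 75898944/109725625
solving λ² − 152952228/877805·λ + 75898944/109725625 = 0 gives λ = 4356/25, 17424/4389025
σ_max=√(4356/25)=(66/5), σ_min=√(17424/4389025)=(132/2095) → κ = 209.5000
worst-case relative error ≤ 209.5000 × 1/102 = 2.0539

2.0539


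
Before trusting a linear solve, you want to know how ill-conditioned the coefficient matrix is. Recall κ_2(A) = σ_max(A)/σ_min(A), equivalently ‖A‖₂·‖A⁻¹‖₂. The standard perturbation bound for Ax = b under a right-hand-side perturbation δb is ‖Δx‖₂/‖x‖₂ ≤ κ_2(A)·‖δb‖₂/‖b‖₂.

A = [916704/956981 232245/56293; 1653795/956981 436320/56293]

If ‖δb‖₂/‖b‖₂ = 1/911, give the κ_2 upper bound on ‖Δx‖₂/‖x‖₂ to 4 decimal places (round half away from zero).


0.3014

form AᵀA = [12371571369/3168901849 54969632640/3168901849; 54969632640/3168901849 244312882425/3168901849] with trace 152697474/1885129 and determinant 164025/1885129
solving λ² − 152697474/1885129·λ + 164025/1885129 = 0 gives λ = 81, 2025/1885129
κ_2(A) = √(λ_max/λ_min) = √(81 / (2025/1885129)) = 274.6000
bound on ‖Δx‖/‖x‖: κ·ε = 274.6000·1/911 = 0.3014


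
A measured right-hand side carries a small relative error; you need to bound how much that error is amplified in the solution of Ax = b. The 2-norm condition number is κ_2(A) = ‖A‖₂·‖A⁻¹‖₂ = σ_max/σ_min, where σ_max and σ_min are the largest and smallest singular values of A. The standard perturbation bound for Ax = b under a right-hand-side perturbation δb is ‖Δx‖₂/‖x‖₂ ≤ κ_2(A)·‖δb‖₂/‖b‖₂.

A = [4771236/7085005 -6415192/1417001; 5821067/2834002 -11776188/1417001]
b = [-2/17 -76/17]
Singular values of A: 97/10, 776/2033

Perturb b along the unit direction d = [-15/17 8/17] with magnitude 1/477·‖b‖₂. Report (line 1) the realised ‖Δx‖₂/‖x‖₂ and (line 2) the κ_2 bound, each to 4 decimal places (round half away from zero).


σ_max = 97/10, σ_min = 776/2033
κ = σ_max/σ_min = (97/10)/(776/2033) = 25.4125
κ_2(A)·‖δb‖/‖b‖ = 0.0533
solve Ax = b  →  x = [-5.2024 -0.7479]
‖b‖ = 4.4721, ‖x‖ = 5.2559
δb = ε·‖b‖·d = [-0.0083 0.0044]; solving A·Δx = δb gives ‖Δx‖ = 0.0246
realised ‖Δx‖/‖x‖ = 0.0047
realised/bound (from unrounded values) ≈ 0.0877

0.0047
0.0533


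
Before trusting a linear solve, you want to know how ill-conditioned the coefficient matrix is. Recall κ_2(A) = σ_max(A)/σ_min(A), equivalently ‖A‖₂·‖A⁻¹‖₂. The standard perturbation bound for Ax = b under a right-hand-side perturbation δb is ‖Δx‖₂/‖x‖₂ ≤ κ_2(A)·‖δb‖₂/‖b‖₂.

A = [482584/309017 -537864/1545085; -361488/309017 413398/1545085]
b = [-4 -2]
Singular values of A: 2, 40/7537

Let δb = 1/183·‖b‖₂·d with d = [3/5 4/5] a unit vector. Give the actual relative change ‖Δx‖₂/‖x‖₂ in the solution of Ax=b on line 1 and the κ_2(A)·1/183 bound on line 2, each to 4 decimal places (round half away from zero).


0.0061
2.0593

σ_max = 2, σ_min = 40/7537
κ_2(A) = 2 / (40/7537) = 376.8500
κ_2(A)·‖δb‖/‖b‖ = 2.0593
solve Ax = b  →  x = [-166.4220 -735.0976]
‖b‖ = 4.4721, ‖x‖ = 753.7007
δb = ε·‖b‖·d = [0.0147 0.0196]; solving A·Δx = δb gives ‖Δx‖ = 4.6047
relative error = 0.0061
tightness: 0.0061 against a bound of 2.0593 (unrounded ratio ≈ 0.0030)


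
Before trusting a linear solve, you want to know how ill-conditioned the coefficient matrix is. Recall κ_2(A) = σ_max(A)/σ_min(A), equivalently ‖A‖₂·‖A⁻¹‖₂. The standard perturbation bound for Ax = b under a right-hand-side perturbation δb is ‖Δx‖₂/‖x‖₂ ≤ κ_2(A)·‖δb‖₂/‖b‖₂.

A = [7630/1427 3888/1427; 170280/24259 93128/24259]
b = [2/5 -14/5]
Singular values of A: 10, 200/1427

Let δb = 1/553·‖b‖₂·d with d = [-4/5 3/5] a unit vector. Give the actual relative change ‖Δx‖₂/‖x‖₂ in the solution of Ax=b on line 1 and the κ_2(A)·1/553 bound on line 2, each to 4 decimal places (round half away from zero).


σ_max = 10, σ_min = 200/1427
condition number: 10 ÷ (200/1427) = 71.3500
perturbation bound = 71.3500·1/553 = 0.1290
solve Ax = b  →  x = [6.5388 -12.6853]
‖b‖₂ = 2.8284 and ‖x‖₂ = 14.2714
re-solving with b+δb shifts x by Δx of norm 0.0365
dividing the unrounded norms, ‖Δx‖/‖x‖ = 0.0026
realised/bound (from unrounded values) ≈ 0.0198

0.0026
0.1290


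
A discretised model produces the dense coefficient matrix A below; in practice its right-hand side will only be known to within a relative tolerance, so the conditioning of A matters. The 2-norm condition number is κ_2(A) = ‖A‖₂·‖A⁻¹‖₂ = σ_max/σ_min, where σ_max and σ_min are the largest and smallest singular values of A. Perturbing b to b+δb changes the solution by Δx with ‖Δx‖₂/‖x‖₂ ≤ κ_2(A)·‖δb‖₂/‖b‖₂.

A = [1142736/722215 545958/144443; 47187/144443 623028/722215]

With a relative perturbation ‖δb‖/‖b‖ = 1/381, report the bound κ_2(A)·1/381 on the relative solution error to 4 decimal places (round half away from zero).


AᵀA = [62303157/23868325 29894508/4773665; 29894508/4773665 358757028/23868325]; tr = 6477849/367205, det = 777924/45900625
λ_max, λ_min = (6477849/367205 ± √1048834665604089/3370987800625)/2 = 441/25, 1764/1836025
σ_max=√(441/25)=(21/5), σ_min=√(1764/1836025)=(42/1355) → κ = 135.5000
worst-case relative error ≤ 135.5000 × 1/381 = 0.3556

0.3556


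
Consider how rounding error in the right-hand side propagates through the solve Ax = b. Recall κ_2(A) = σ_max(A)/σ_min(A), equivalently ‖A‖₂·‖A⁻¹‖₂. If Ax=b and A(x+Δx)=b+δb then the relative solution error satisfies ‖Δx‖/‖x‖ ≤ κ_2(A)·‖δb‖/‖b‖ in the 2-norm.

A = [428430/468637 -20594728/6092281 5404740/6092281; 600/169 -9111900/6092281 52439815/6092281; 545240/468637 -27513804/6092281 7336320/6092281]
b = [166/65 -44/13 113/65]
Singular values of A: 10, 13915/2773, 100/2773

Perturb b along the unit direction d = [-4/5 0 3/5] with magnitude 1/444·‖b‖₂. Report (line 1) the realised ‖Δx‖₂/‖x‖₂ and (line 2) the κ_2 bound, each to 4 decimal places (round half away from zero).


0.0103
0.6245

from the listed singular values, σ₁ = 10, σ_n = 100/2773
condition number: 10 ÷ (100/2773) = 277.3000
worst-case relative error ≤ 277.3000 × 1/444 = 0.6245
solve Ax = b  →  x = [25.5200 3.4373 -10.3220]
2-norm of b is 4.5826; of x, 27.7422
Δx = A⁻¹·δb where δb = 1/444·4.5826·d; ‖Δx‖ = 0.2862
relative error = 0.0103
so the bound overstates the realised error by a factor of ≈ 60.5384 (computed from the unrounded values)


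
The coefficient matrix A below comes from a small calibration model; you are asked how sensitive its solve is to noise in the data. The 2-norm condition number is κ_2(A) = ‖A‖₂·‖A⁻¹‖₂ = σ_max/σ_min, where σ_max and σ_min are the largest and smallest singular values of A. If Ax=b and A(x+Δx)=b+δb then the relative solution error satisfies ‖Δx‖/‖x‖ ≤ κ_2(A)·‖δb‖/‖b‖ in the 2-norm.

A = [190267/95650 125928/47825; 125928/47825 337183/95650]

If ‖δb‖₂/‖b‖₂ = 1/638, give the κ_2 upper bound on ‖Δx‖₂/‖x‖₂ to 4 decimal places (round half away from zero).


AᵀA = [3985319041/365956900 1328414472/91489225; 1328414472/91489225 7084952809/365956900]; tr = 221405437/7319138, det = 366025/58553104
char-poly roots: 121/4 and 3025/14638276
κ_2(A) = √(λ_max/λ_min) = √((121/4) / (3025/14638276)) = 382.6000
perturbation bound = 382.6000·1/638 = 0.5997

0.5997


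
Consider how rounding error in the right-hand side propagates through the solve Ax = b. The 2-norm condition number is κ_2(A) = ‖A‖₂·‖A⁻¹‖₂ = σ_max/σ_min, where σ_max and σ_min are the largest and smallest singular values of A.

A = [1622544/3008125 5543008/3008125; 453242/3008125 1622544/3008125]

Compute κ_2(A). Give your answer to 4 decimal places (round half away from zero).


form AᵀA = [4540923748/14478105625 15566687136/14478105625; 15566687136/14478105625 53372138752/14478105625] with trace 92660900/23164969 and determinant 4096/23164969
char-poly roots: 4 and 1024/23164969
so κ_2 = √(4 / (1024/23164969)) = 300.8125

300.8125


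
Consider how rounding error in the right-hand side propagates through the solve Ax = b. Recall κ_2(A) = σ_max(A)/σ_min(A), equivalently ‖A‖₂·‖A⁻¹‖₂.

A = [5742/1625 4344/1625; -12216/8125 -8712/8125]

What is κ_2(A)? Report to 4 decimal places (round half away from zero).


100.0000

form AᵀA = [5760324/390625 4319568/390625; 4319568/390625 3240576/390625] with trace 360036/15625 and determinant 20736/390625
eigenvalues of AᵀA: λ = (tr ± √(tr²−4·det))/2 = 576/25, 36/15625
σ_max=√(576/25)=(24/5), σ_min=√(36/15625)=(6/125) → κ = 100.0000


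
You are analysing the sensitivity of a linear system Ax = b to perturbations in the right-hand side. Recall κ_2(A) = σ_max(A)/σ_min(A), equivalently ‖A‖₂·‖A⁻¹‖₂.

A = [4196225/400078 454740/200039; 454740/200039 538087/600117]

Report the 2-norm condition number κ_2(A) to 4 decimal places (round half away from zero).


AᵀA = [10966959025/95218564 616096910/23804641; 616096910/23804641 1279377649/214241769]; tr = 61760941/509796, det = 9150625/509796
solving λ² − 61760941/509796·λ + 9150625/509796 = 0 gives λ = 121, 75625/509796
σ_max=√121=11, σ_min=√(75625/509796)=(275/714) → κ = 28.5600

28.5600


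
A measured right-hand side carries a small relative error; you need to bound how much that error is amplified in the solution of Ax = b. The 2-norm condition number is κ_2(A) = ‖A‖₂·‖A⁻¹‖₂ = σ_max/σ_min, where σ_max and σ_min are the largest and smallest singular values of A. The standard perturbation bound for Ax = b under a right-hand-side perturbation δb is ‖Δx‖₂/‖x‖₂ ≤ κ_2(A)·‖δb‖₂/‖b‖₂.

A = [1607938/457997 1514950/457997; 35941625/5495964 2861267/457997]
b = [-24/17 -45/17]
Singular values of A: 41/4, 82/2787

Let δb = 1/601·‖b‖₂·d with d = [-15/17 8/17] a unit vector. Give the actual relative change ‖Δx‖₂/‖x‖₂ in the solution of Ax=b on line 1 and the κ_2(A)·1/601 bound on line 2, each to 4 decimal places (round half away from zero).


from the listed singular values, σ₁ = 41/4, σ_n = 82/2787
condition number: (41/4) ÷ (82/2787) = 348.3750
κ_2(A)·‖δb‖/‖b‖ = 0.5797
solve Ax = b  →  x = [-0.2119 -0.2019]
2-norm of b is 3.0000; of x, 0.2927
re-solving with b+δb shifts x by Δx of norm 0.1697
dividing the unrounded norms, ‖Δx‖/‖x‖ = 0.5797
tightness: 0.5797 against a bound of 0.5797; the bound is attained (ratio 1)

0.5797
0.5797


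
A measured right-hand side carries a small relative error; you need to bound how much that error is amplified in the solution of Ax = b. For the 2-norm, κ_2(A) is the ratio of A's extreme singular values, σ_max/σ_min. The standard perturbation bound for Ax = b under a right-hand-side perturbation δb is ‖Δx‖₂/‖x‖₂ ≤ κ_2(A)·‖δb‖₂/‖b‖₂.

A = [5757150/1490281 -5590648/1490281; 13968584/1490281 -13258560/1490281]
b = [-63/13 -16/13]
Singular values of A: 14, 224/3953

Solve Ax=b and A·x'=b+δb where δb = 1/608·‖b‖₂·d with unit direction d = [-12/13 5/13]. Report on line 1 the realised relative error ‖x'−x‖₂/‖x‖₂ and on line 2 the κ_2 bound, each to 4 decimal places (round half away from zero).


0.0021
0.4064

σ_max = 14, σ_min = 224/3953
κ_2(A) = 14 / (224/3953) = 247.0625
perturbation bound = 247.0625·1/608 = 0.4064
solve Ax = b  →  x = [48.5271 51.2642]
2-norm of b is 5.0000; of x, 70.5896
re-solving with b+δb shifts x by Δx of norm 0.1451
dividing the unrounded norms, ‖Δx‖/‖x‖ = 0.0021
tightness: 0.0021 against a bound of 0.4064 (unrounded ratio ≈ 0.0051)


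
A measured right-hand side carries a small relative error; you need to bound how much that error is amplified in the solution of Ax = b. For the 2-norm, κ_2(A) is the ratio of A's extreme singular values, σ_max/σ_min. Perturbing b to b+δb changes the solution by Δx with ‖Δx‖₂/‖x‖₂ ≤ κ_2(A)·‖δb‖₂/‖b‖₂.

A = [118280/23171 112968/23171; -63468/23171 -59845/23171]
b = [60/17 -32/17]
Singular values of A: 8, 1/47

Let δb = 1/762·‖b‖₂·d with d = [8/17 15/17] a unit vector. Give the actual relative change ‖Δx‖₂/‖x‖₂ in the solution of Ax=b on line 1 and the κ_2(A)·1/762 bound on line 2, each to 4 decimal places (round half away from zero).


0.4934
0.4934

σ_max = 8, σ_min = 1/47
condition number: 8 ÷ (1/47) = 376.0000
bound on ‖Δx‖/‖x‖: κ·ε = 376.0000·1/762 = 0.4934
solve Ax = b  →  x = [0.3621 0.3448]
‖b‖ = 4.0000, ‖x‖ = 0.5000
with δb = [0.0025 0.0046], A·Δx = δb → ‖Δx‖ = 0.2467
dividing the unrounded norms, ‖Δx‖/‖x‖ = 0.4934
tightness: 0.4934 against a bound of 0.4934; the bound is attained (ratio 1)


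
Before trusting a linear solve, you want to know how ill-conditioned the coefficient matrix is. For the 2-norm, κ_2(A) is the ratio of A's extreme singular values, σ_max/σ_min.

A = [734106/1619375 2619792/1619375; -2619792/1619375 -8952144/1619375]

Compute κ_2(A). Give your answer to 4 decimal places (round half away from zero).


323.8750

form AᵀA = [11843554788/4195800625 40601536416/4195800625; 40601536416/4195800625 139206707712/4195800625] with trace 241680420/6713281 and determinant 82944/6713281
solving λ² − 241680420/6713281·λ + 82944/6713281 = 0 gives λ = 36, 2304/6713281
κ = σ_max/σ_min = 6/(48/2591) = 323.8750


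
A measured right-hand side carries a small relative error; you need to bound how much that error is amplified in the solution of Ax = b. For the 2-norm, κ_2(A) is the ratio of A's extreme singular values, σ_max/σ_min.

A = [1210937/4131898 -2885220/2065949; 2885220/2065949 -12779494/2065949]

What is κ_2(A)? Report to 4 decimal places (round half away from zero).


M = AᵀA = [20680753249/10156205284 -22973564250/2539051321; -22973564250/2539051321 102105866356/2539051321]. tr(M)=255267233/6041764, det(M)=28561/1510441
solving λ² − 255267233/6041764·λ + 28561/1510441 = 0 gives λ = 169/4, 676/1510441
σ_max=√(169/4)=(13/2), σ_min=√(676/1510441)=(26/1229) → κ = 307.2500

307.2500


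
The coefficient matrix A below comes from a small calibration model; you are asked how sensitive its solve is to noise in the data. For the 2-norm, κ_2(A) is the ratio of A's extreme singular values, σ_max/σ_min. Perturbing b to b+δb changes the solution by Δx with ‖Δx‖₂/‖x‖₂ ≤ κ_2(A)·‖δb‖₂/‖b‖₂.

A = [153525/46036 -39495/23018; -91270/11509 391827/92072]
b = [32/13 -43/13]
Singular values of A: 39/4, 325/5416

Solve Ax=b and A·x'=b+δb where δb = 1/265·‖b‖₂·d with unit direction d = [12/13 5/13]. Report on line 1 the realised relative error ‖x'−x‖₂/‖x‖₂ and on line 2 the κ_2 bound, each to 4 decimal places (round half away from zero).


largest singular value 39/4, smallest 325/5416
κ = σ_max/σ_min = (39/4)/(325/5416) = 162.4800
κ_2(A)·‖δb‖/‖b‖ = 0.6131
solve Ax = b  →  x = [8.2042 14.5110]
‖b‖ = 4.1231, ‖x‖ = 16.6697
with δb = [0.0144 0.0060], A·Δx = δb → ‖Δx‖ = 0.2593
realised ‖Δx‖/‖x‖ = 0.0156
so the bound overstates the realised error by a factor of ≈ 39.4191 (computed from the unrounded values)

0.0156
0.6131


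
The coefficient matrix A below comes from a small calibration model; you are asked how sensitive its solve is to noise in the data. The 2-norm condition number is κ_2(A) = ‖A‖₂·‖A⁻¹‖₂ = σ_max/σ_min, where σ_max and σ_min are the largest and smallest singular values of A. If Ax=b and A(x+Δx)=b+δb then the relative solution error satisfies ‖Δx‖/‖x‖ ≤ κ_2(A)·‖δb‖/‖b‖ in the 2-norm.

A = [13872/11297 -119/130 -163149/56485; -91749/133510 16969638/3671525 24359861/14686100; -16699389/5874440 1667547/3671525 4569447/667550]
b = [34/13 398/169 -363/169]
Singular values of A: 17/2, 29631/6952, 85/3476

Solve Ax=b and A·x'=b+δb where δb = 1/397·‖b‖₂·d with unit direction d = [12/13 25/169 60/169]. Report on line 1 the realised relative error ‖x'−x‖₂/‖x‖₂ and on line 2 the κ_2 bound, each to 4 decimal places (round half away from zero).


0.0052
0.8756

from the listed singular values, σ₁ = 17/2, σ_n = 85/3476
κ = σ_max/σ_min = (17/2)/(85/3476) = 347.6000
worst-case relative error ≤ 347.6000 × 1/397 = 0.8756
solve Ax = b  →  x = [75.6595 0.6098 31.0666]
‖b‖₂ = 4.1231 and ‖x‖₂ = 81.7916
re-solving with b+δb shifts x by Δx of norm 0.4247
realised ‖Δx‖/‖x‖ = 0.0052
tightness: 0.0052 against a bound of 0.8756 (unrounded ratio ≈ 0.0059)


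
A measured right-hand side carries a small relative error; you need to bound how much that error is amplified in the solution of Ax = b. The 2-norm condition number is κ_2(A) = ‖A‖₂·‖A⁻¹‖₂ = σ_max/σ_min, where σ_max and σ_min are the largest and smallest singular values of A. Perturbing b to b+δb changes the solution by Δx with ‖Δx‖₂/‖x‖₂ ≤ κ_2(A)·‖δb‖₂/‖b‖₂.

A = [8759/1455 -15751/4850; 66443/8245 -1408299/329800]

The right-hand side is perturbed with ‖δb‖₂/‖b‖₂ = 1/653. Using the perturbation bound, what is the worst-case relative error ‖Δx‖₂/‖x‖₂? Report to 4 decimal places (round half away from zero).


M = AᵀA = [2476166146/24472809 -17608002791/326304120; -17608002791/326304120 125219709361/4350721600]. tr(M)=17608454041/135489600, det(M)=130321/602176
λ_max, λ_min = (17608454041/135489600 ± √310041762287863789681/18357431708160000)/2 = 3249/25, 9025/5419584
so κ_2 = √((3249/25) / (9025/5419584)) = 279.3600
bound on ‖Δx‖/‖x‖: κ·ε = 279.3600·1/653 = 0.4278

0.4278


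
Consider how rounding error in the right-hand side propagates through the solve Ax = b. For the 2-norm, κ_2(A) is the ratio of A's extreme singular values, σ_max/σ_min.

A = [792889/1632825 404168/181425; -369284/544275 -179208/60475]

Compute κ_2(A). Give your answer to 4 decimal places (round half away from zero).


AᵀA = [74240360809/106644699225 1465709096/473976441; 1465709096/473976441 18095653504/1316601225]; tr = 916114393/63441225, det = 8340544/1586030625
char-poly roots: 361/25 and 23104/63441225
κ_2(A) = √(λ_max/λ_min) = √((361/25) / (23104/63441225)) = 199.1250

199.1250


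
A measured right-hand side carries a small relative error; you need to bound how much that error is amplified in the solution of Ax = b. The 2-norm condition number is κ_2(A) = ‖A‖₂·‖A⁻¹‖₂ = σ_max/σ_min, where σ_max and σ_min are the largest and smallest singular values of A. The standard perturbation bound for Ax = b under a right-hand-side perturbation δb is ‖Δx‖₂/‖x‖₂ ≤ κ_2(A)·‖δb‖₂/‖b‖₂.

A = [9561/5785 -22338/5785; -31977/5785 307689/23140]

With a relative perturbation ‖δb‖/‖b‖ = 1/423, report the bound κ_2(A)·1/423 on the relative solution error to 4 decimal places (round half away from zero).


0.8416

AᵀA = [44557650/1338649 -427730625/5354596; -427730625/5354596 4106252025/21418384]; tr = 28515825/126736, det = 50625/126736
λ_max, λ_min = (28515825/126736 ± √813126611390625/16062013696)/2 = 225, 225/126736
κ_2(A) = √(λ_max/λ_min) = √(225 / (225/126736)) = 356.0000
perturbation bound = 356.0000·1/423 = 0.8416


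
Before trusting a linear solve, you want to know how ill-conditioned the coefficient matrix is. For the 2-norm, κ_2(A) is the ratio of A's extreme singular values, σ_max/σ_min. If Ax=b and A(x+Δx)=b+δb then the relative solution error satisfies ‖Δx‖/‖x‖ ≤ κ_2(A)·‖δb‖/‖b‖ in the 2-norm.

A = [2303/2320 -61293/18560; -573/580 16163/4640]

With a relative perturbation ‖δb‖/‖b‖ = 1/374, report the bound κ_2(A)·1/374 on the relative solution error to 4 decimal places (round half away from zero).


M = AᵀA = [12553/6400 -344043/51200; -344043/51200 9437233/409600]. tr(M)=409625/16384, det(M)=625/16384
solving λ² − 409625/16384·λ + 625/16384 = 0 gives λ = 25, 25/16384
κ_2(A) = √(λ_max/λ_min) = √(25 / (25/16384)) = 128.0000
κ_2(A)·‖δb‖/‖b‖ = 0.3422

0.3422


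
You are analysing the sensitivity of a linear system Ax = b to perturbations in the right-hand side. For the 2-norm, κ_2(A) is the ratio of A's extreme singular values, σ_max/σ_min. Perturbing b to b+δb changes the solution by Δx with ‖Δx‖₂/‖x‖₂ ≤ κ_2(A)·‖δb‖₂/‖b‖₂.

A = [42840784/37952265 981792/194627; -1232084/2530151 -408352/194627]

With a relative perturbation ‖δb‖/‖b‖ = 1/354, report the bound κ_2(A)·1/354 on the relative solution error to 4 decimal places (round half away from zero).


form AᵀA = [12881004407824/8522925554025 1271989704832/189398345645; 1271989704832/189398345645 1130666887168/37879669129] with trace 159001221904/5070152025 and determinant 39337984/5070152025
char-poly roots: 784/25 and 50176/202806081
κ = σ_max/σ_min = (28/5)/(224/14241) = 356.0250
perturbation bound = 356.0250·1/354 = 1.0057

1.0057


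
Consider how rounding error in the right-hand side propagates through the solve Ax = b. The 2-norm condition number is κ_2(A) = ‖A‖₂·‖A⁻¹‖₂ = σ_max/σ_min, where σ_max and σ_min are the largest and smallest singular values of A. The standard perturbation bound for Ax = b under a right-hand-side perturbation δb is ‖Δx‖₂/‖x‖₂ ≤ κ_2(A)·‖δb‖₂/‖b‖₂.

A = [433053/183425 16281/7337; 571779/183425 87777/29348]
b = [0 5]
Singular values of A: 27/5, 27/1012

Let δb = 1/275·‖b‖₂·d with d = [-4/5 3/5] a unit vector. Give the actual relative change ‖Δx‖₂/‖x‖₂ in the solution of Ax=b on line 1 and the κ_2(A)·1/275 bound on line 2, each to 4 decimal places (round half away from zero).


largest singular value 27/5, smallest 27/1012
κ = σ_max/σ_min = (27/5)/(27/1012) = 202.4000
κ_2(A)·‖δb‖/‖b‖ = 0.7360
solve Ax = b  →  x = [-77.0115 81.9361]
2-norm of b is 5.0000; of x, 112.4469
with δb = [-0.0145 0.0109], A·Δx = δb → ‖Δx‖ = 0.6815
realised ‖Δx‖/‖x‖ = 0.0061
tightness: 0.0061 against a bound of 0.7360 (unrounded ratio ≈ 0.0082)

0.0061
0.7360


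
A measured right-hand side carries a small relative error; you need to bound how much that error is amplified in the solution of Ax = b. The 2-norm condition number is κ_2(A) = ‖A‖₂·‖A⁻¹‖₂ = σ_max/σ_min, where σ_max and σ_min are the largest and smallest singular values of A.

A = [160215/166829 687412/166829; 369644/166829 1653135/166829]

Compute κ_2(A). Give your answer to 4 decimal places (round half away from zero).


AᵀA = [960387769/164685889 4267486080/164685889; 4267486080/164685889 18966808201/164685889]; tr = 11854370/97969, det = 14641/97969
eigenvalues of AᵀA: λ = (tr ± √(tr²−4·det))/2 = 121, 121/97969
so κ_2 = √(121 / (121/97969)) = 313.0000

313.0000


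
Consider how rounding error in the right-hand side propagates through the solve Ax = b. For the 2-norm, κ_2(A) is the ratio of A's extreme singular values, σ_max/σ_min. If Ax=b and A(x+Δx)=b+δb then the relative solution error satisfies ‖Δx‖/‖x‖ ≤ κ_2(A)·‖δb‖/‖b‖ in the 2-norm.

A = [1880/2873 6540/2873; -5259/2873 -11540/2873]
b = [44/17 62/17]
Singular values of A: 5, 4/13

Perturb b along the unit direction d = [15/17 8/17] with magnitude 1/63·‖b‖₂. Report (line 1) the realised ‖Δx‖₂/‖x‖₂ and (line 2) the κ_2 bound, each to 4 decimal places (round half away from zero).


0.0177
0.2579

σ_max = 5, σ_min = 4/13
condition number: 5 ÷ (4/13) = 16.2500
perturbation bound = 16.2500·1/63 = 0.2579
solve Ax = b  →  x = [-12.1538 4.6308]
‖b‖₂ = 4.4721 and ‖x‖₂ = 13.0062
with δb = [0.0626 0.0334], A·Δx = δb → ‖Δx‖ = 0.2307
relative error = 0.0177
tightness: 0.0177 against a bound of 0.2579 (unrounded ratio ≈ 0.0688)


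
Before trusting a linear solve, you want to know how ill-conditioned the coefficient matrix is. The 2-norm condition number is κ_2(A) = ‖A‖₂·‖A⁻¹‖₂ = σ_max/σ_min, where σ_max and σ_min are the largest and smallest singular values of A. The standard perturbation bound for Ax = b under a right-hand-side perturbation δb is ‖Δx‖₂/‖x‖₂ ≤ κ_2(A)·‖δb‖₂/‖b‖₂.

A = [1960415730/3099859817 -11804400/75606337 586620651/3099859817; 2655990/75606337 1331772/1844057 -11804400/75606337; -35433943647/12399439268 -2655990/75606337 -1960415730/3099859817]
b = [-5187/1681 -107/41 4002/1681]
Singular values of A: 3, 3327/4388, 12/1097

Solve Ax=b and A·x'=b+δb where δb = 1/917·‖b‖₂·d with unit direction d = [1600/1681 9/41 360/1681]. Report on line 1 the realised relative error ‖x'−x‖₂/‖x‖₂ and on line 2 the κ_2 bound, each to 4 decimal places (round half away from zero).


σ_max = 3, σ_min = 12/1097
κ = σ_max/σ_min = 3/(12/1097) = 274.2500
bound on ‖Δx‖/‖x‖: κ·ε = 274.2500·1/917 = 0.2991
solve Ax = b  →  x = [57.6302 -62.7747 -260.6897]
‖b‖₂ = 4.6904 and ‖x‖₂ = 274.2645
re-solving with b+δb shifts x by Δx of norm 0.4676
relative error = 0.0017
realised/bound (from unrounded values) ≈ 0.0057

0.0017
0.2991


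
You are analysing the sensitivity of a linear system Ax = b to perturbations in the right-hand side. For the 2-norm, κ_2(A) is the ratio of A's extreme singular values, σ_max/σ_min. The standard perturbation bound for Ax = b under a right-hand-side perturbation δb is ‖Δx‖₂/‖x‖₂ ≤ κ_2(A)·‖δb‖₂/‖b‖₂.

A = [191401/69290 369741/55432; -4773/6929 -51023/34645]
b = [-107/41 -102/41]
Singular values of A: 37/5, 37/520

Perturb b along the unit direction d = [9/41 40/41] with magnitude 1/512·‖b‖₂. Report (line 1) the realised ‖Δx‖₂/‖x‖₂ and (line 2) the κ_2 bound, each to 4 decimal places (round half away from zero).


0.0023
0.2031

σ_max = 37/5, σ_min = 37/520
κ = σ_max/σ_min = (37/5)/(37/520) = 104.0000
perturbation bound = 104.0000·1/512 = 0.2031
solve Ax = b  →  x = [38.8150 -16.4657]
‖b‖₂ = 3.6056 and ‖x‖₂ = 42.1630
δb = ε·‖b‖·d = [0.0015 0.0069]; solving A·Δx = δb gives ‖Δx‖ = 0.0990
realised ‖Δx‖/‖x‖ = 0.0023
tightness: 0.0023 against a bound of 0.2031 (unrounded ratio ≈ 0.0116)


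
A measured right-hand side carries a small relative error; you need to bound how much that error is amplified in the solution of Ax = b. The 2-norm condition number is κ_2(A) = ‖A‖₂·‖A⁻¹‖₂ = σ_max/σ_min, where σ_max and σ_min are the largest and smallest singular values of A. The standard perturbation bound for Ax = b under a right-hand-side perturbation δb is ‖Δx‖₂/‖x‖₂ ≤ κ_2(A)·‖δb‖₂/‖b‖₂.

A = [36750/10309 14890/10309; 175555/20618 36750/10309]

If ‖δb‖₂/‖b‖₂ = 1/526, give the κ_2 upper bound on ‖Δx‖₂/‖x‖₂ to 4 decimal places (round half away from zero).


0.4639

AᵀA = [214330225/2515396 22325625/628849; 22325625/628849 9303400/628849]; tr = 1488425/14884, det = 625/3721
char-poly roots: 100 and 25/14884
so κ_2 = √(100 / (25/14884)) = 244.0000
worst-case relative error ≤ 244.0000 × 1/526 = 0.4639


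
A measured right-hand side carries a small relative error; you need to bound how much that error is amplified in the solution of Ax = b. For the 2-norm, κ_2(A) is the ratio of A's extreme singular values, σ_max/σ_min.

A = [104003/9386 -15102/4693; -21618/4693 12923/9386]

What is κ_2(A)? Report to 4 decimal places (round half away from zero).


361.0000

form AᵀA = [75064945/521284 -5473440/130321; -5473440/130321 6386305/521284] with trace 40725625/260642 and determinant 390625/2085136
char-poly roots: 625/4 and 625/521284
κ_2(A) = √(λ_max/λ_min) = √((625/4) / (625/521284)) = 361.0000


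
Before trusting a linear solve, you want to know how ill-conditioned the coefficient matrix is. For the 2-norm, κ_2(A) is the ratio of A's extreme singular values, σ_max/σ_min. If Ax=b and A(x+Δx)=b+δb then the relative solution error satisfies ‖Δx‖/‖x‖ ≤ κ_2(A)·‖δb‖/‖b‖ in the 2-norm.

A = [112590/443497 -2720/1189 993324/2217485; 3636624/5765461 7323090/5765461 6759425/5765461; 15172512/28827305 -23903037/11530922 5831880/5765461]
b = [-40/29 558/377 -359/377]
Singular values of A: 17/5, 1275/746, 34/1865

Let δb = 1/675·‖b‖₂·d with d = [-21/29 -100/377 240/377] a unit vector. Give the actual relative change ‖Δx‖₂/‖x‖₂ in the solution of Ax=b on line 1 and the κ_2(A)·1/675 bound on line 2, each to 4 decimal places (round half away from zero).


0.2190
0.2763

largest singular value 17/5, smallest 34/1865
κ = σ_max/σ_min = (17/5)/(34/1865) = 186.5000
perturbation bound = 186.5000·1/675 = 0.2763
solve Ax = b  →  x = [0.2079 0.7023 0.3897]
‖b‖₂ = 2.2361 and ‖x‖₂ = 0.8297
Δx = A⁻¹·δb where δb = 1/675·2.2361·d; ‖Δx‖ = 0.1817
dividing the unrounded norms, ‖Δx‖/‖x‖ = 0.2190
so the bound overstates the realised error by a factor of ≈ 1.2615 (computed from the unrounded values)


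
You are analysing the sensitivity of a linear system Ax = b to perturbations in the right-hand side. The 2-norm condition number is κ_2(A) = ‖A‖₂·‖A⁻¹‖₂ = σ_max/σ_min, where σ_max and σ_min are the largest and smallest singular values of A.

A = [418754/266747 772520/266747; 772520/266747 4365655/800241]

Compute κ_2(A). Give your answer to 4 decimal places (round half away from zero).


276.9000

AᵀA = [2671771844/246207481 15027831560/738622443; 15027831560/738622443 84532968625/2215867329]; tr = 375705589/7667361, det = 240100/7667361
λ_max, λ_min = (375705589/7667361 ± √141147325872332521/58788424704321)/2 = 49, 4900/7667361
κ_2(A) = √(λ_max/λ_min) = √(49 / (4900/7667361)) = 276.9000


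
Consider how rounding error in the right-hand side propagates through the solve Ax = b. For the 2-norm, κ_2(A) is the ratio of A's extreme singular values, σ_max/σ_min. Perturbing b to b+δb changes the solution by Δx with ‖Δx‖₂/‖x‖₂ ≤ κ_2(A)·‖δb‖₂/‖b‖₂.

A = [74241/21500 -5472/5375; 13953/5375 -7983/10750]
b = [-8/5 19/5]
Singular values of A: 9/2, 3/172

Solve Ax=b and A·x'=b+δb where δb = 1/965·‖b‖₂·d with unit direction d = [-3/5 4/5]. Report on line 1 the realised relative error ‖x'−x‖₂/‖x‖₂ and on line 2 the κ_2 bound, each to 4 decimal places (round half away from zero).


largest singular value 9/2, smallest 3/172
condition number: (9/2) ÷ (3/172) = 258.0000
bound on ‖Δx‖/‖x‖: κ·ε = 258.0000·1/965 = 0.2674
solve Ax = b  →  x = [64.4267 220.0978]
‖b‖₂ = 4.1231 and ‖x‖₂ = 229.3334
Δx = A⁻¹·δb where δb = 1/965·4.1231·d; ‖Δx‖ = 0.2450
realised ‖Δx‖/‖x‖ = 0.0011
tightness: 0.0011 against a bound of 0.2674 (unrounded ratio ≈ 0.0040)

0.0011
0.2674


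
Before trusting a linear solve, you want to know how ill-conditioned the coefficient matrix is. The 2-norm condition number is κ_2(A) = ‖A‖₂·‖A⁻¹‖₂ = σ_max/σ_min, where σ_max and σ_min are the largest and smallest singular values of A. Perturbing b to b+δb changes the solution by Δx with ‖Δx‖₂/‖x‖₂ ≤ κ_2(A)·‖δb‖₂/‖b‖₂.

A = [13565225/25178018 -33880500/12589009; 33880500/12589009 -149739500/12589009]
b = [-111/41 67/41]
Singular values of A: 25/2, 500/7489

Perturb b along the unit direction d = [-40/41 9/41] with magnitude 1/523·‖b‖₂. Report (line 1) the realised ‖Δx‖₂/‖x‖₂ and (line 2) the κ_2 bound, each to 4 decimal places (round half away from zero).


σ_max = 25/2, σ_min = 500/7489
κ = σ_max/σ_min = (25/2)/(500/7489) = 187.2250
κ_2(A)·‖δb‖/‖b‖ = 0.3580
solve Ax = b  →  x = [43.8556 9.7855]
2-norm of b is 3.1623; of x, 44.9341
δb = ε·‖b‖·d = [-0.0059 0.0013]; solving A·Δx = δb gives ‖Δx‖ = 0.0906
dividing the unrounded norms, ‖Δx‖/‖x‖ = 0.0020
tightness: 0.0020 against a bound of 0.3580 (unrounded ratio ≈ 0.0056)

0.0020
0.3580


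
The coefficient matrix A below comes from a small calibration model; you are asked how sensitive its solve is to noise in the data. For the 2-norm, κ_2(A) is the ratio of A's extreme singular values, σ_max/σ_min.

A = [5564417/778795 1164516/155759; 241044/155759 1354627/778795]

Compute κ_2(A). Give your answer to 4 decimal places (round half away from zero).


131.0000

AᵀA = [19283338369/360810025 809800992/14432401; 809800992/14432401 21259638409/360810025]; tr = 48208058/429025, det = 7890481/10725625
λ_max, λ_min = (48208058/429025 ± √92939008878144/7362498025)/2 = 2809/25, 2809/429025
so κ_2 = √((2809/25) / (2809/429025)) = 131.0000


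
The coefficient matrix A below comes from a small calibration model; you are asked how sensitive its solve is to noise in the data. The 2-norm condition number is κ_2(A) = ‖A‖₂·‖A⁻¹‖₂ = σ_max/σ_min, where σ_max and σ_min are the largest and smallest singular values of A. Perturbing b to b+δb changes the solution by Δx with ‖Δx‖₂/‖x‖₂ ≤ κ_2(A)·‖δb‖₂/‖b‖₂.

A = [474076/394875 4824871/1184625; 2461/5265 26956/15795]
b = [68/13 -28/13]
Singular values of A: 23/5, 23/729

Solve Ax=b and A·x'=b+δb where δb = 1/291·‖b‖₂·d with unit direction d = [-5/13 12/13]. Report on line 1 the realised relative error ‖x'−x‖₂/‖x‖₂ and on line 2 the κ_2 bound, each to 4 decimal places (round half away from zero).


0.0049
0.5010

largest singular value 23/5, smallest 23/729
κ_2(A) = (23/5) / (23/729) = 145.8000
perturbation bound = 145.8000·1/291 = 0.5010
solve Ax = b  →  x = [121.9548 -34.6643]
2-norm of b is 5.6569; of x, 126.7856
Δx = A⁻¹·δb where δb = 1/291·5.6569·d; ‖Δx‖ = 0.6161
dividing the unrounded norms, ‖Δx‖/‖x‖ = 0.0049
so the bound overstates the realised error by a factor of ≈ 103.0986 (computed from the unrounded values)


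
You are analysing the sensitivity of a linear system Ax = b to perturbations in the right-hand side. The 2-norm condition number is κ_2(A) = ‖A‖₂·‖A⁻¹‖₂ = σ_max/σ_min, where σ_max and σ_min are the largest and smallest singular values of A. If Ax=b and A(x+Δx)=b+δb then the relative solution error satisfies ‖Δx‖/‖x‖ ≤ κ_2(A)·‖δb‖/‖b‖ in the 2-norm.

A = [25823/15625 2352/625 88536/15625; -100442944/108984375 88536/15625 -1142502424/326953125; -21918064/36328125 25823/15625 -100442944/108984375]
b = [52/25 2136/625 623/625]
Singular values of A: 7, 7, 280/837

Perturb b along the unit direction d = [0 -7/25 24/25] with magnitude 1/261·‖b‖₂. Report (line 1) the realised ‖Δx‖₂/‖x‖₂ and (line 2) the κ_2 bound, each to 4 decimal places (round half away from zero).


0.0802
0.0802

σ_max = 7, σ_min = 280/837
κ_2(A) = 7 / (280/837) = 20.9250
perturbation bound = 20.9250·1/261 = 0.0802
solve Ax = b  →  x = [-0.0064 0.5886 -0.0219]
‖b‖ = 4.1231, ‖x‖ = 0.5890
Δx = A⁻¹·δb where δb = 1/261·4.1231·d; ‖Δx‖ = 0.0472
realised ‖Δx‖/‖x‖ = 0.0802
realised/bound = 1 exactly: the bound is attained for this b and d


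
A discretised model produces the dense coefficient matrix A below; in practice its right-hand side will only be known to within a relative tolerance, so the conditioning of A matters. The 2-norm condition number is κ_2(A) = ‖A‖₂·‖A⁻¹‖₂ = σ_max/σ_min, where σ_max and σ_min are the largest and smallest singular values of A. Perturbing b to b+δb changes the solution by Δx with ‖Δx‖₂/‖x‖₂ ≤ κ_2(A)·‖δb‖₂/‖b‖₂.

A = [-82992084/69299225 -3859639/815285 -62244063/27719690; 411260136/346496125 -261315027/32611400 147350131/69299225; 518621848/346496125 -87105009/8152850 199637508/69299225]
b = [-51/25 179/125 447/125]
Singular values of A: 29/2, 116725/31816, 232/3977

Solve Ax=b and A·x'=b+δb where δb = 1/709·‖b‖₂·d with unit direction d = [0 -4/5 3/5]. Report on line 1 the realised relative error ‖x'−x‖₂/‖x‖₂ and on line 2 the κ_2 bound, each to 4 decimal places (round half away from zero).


from the listed singular values, σ₁ = 29/2, σ_n = 232/3977
κ_2(A) = (29/2) / (232/3977) = 248.5625
bound on ‖Δx‖/‖x‖: κ·ε = 248.5625·1/709 = 0.3506
solve Ax = b  →  x = [-14.7287 -0.0224 8.8109]
2-norm of b is 4.3589; of x, 17.1630
Δx = A⁻¹·δb where δb = 1/709·4.3589·d; ‖Δx‖ = 0.1054
realised ‖Δx‖/‖x‖ = 0.0061
so the bound overstates the realised error by a factor of ≈ 57.0931 (computed from the unrounded values)

0.0061
0.3506
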